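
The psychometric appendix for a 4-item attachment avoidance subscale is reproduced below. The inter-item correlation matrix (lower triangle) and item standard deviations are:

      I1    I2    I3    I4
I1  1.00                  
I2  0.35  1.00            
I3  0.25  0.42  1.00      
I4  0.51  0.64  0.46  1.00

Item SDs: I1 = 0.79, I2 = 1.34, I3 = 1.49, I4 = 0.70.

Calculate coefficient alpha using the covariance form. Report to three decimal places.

Σσ²ᵢ = 0.79² + 1.34² + 1.49² + 0.70² = 5.1298
Covariances σ_ij = r_ij · s_i · s_j:
  σ(I1,I2) = 0.35 × 0.79 × 1.34 = 0.3705
  σ(I1,I3) = 0.25 × 0.79 × 1.49 = 0.2943
  σ(I1,I4) = 0.51 × 0.79 × 0.70 = 0.2820
  σ(I2,I3) = 0.42 × 1.34 × 1.49 = 0.8386
  σ(I2,I4) = 0.64 × 1.34 × 0.70 = 0.6003
  σ(I3,I4) = 0.46 × 1.49 × 0.70 = 0.4798
σ²_T = Σσ²ᵢ + 2·Σσ_ij = 5.1298 + 2 × 2.8655 = 10.8608
α = (4/3)·(1 − 5.1298/10.8608) = 0.704

α = 0.704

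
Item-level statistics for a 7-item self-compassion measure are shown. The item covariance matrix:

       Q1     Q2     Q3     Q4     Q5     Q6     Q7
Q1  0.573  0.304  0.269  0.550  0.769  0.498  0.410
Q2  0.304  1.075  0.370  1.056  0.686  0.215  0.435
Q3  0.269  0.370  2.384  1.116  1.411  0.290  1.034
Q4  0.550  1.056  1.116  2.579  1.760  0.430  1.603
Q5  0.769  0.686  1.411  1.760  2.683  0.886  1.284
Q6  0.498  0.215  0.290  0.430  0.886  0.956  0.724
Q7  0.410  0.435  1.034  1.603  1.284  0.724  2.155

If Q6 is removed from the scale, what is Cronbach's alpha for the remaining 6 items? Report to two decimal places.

Cronbach's alpha = 0.83

Remaining items: Q1, Q2, Q3, Q4, Q5, Q7 (k = 6).
ΣVar(i) = 0.573 + 1.075 + 2.384 + 2.579 + 2.683 + 2.155 = 11.449
σ²_total = 11.449 + 2 × 13.057 = 37.563
α (item deleted) = (6/5)·(1 − 11.449/37.563) = 0.83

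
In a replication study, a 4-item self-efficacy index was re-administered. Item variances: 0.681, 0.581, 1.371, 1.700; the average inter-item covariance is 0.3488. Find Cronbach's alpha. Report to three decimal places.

α = 0.655

Σσᵢ² = 0.681 + 0.581 + 1.371 + 1.700 = 4.333
Sum of the 6 distinct covariances = 6 × 0.3488 = 2.0928
total variance = Σσᵢ² + 2·Σcov = 4.333 + 2 × 2.0928 = 8.5186
α = (4/3)·(1 − 4.333/8.5186) = 0.655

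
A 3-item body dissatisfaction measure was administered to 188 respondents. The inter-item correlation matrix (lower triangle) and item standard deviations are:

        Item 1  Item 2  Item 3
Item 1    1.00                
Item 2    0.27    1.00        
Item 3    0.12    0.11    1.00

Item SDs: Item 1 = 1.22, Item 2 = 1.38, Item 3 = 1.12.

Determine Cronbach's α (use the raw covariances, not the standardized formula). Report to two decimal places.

Σσ²ᵢ = 1.22² + 1.38² + 1.12² = 4.6472
Covariances σ_ij = r_ij · s_i · s_j:
  σ(Item 1,Item 2) = 0.27 × 1.22 × 1.38 = 0.4546
  σ(Item 1,Item 3) = 0.12 × 1.22 × 1.12 = 0.1640
  σ(Item 2,Item 3) = 0.11 × 1.38 × 1.12 = 0.1700
σ²_T = Σσ²ᵢ + 2·Σσ_ij = 4.6472 + 2 × 0.7886 = 6.2244
α = (3/2)·(1 − 4.6472/6.2244) = 0.38

α = 0.38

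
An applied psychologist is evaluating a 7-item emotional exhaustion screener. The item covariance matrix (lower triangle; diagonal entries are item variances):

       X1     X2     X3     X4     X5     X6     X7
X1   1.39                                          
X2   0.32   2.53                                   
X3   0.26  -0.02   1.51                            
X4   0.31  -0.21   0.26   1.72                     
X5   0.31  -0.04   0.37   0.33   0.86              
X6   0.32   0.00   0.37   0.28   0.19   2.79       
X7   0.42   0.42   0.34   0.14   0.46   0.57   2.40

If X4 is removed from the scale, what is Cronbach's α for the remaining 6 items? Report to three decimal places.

Remaining items: X1, X2, X3, X5, X6, X7 (k = 6).
ΣVar(i) = 1.39 + 2.53 + 1.51 + 0.86 + 2.79 + 2.40 = 11.48
σ²_total = 11.48 + 2 × 4.29 = 20.06
α (item deleted) = (6/5)·(1 − 11.48/20.06) = 0.513

Cronbach's α = 0.513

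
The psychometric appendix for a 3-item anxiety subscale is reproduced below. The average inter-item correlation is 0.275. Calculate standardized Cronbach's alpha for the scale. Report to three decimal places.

standardized Cronbach's alpha = 0.532

Standardized α = k·r̄ / (1 + (k−1)·r̄) = 3 × 0.275 / (1 + 2 × 0.275)
  = 0.8250 / 1.5500 = 0.532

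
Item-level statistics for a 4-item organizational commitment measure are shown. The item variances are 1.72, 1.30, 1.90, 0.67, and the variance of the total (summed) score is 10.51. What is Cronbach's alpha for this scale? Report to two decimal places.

α = 0.62

sum of item variances = 1.72 + 1.30 + 1.90 + 0.67 = 5.59
α = (k/(k−1))·(1 − sum of item variances/total variance) = (4/3)·(1 − 5.59/10.51) = 0.62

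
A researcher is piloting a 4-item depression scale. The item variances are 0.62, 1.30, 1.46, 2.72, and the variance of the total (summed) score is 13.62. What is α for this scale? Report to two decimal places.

α = 0.74

sum of item variances = 0.62 + 1.30 + 1.46 + 2.72 = 6.10
α = (k/(k−1))·(1 − sum of item variances/σ²_T) = (4/3)·(1 − 6.10/13.62) = 0.74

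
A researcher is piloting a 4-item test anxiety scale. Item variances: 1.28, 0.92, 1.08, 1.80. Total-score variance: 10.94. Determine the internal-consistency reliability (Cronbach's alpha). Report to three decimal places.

α = 0.714

ΣVar(i) = 1.28 + 0.92 + 1.08 + 1.80 = 5.08
α = (k/(k−1))·(1 − ΣVar(i)/Var(T)) = (4/3)·(1 − 5.08/10.94) = 0.714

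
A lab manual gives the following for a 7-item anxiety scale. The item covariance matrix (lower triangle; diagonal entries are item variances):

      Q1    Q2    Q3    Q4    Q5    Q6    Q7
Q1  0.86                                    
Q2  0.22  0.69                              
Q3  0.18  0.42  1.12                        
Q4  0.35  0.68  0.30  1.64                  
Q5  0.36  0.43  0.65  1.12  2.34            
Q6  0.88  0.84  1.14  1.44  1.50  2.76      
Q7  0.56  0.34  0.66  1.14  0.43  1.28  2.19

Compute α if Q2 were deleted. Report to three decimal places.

Remaining items: Q1, Q3, Q4, Q5, Q6, Q7 (k = 6).
ΣVar(i) = 0.86 + 1.12 + 1.64 + 2.34 + 2.76 + 2.19 = 10.91
σ²_total = 10.91 + 2 × 11.99 = 34.89
α (item deleted) = (6/5)·(1 − 10.91/34.89) = 0.825

α = 0.825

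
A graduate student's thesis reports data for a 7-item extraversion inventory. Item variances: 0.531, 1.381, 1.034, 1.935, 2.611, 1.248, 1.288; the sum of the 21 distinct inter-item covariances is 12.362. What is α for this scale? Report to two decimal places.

ΣVar(i) = 0.531 + 1.381 + 1.034 + 1.935 + 2.611 + 1.248 + 1.288 = 10.028
Sum of distinct covariances = 12.362
total variance = ΣVar(i) + 2·Σcov = 10.028 + 2 × 12.362 = 34.752
α = (7/6)·(1 − 10.028/34.752) = 0.83

α = 0.83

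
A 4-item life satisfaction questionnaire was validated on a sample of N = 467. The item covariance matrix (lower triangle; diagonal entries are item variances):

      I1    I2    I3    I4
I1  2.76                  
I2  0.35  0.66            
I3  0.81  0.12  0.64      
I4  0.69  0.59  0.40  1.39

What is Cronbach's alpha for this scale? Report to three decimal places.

ΣVar(i) = 2.76 + 0.66 + 0.64 + 1.39 = 5.45
Sum of off-diagonal covariances = 2.96
σ²_total = 5.45 + 2 × 2.96 = 11.37
α = (k/(k−1))·(1 − ΣVar(i)/σ²_total) = (4/3)·(1 − 5.45/11.37) = 0.694

Cronbach's alpha = 0.694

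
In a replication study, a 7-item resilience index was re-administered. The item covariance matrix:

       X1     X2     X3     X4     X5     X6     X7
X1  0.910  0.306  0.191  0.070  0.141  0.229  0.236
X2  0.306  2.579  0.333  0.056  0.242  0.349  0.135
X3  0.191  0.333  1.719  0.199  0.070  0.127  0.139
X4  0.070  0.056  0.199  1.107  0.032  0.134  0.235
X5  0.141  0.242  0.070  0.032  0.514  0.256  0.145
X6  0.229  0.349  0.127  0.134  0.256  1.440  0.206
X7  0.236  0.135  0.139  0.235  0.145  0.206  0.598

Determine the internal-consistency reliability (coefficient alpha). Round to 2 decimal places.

Σσᵢ² = 0.910 + 2.579 + 1.719 + 1.107 + 0.514 + 1.440 + 0.598 = 8.867
Sum of off-diagonal covariances = 3.831
σ²_T = 8.867 + 2 × 3.831 = 16.529
α = (k/(k−1))·(1 − Σσᵢ²/σ²_T) = (7/6)·(1 − 8.867/16.529) = 0.54

α = 0.54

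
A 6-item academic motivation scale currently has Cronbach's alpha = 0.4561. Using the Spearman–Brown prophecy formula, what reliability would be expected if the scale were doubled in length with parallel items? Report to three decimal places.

predicted reliability = 0.626

Length factor m = 2
α' = m·α / (1 + (m−1)·α)
   = 2 × 0.4561 / (1 + (2 − 1) × 0.4561)
   = 0.9122 / 1.4561 = 0.626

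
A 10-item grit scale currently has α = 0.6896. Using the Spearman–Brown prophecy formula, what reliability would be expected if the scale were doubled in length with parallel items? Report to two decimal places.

predicted reliability = 0.82

Length factor m = 2
α' = m·α / (1 + (m−1)·α)
   = 2 × 0.6896 / (1 + (2 − 1) × 0.6896)
   = 1.3792 / 1.6896 = 0.82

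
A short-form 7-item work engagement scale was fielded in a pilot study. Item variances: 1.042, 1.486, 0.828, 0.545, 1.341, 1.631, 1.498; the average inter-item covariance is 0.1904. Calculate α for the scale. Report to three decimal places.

α = 0.570

Σσᵢ² = 1.042 + 1.486 + 0.828 + 0.545 + 1.341 + 1.631 + 1.498 = 8.371
Sum of the 21 distinct covariances = 21 × 0.1904 = 3.9984
Var(T) = Σσᵢ² + 2·Σcov = 8.371 + 2 × 3.9984 = 16.3678
α = (7/6)·(1 − 8.371/16.3678) = 0.570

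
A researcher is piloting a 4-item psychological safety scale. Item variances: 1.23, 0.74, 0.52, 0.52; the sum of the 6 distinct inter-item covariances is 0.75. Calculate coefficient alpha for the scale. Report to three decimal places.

α = 0.443

ΣVar(i) = 1.23 + 0.74 + 0.52 + 0.52 = 3.01
Sum of distinct covariances = 0.75
σ²_total = ΣVar(i) + 2·Σcov = 3.01 + 2 × 0.75 = 4.51
α = (4/3)·(1 − 3.01/4.51) = 0.443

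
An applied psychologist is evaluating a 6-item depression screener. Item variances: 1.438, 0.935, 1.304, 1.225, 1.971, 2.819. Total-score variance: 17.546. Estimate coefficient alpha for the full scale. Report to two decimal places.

ΣVar(i) = 1.438 + 0.935 + 1.304 + 1.225 + 1.971 + 2.819 = 9.692
α = (k/(k−1))·(1 − ΣVar(i)/total variance) = (6/5)·(1 − 9.692/17.546) = 0.54

α = 0.54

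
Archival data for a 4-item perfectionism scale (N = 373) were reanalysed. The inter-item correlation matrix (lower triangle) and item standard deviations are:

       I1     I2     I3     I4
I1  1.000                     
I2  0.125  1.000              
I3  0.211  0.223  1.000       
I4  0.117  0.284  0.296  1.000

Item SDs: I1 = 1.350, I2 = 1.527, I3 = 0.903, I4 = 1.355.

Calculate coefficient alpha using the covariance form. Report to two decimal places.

α = 0.49

Σσ²ᵢ = 1.350² + 1.527² + 0.903² + 1.355² = 6.8057
Covariances σ_ij = r_ij · s_i · s_j:
  σ(I1,I2) = 0.125 × 1.350 × 1.527 = 0.2577
  σ(I1,I3) = 0.211 × 1.350 × 0.903 = 0.2572
  σ(I1,I4) = 0.117 × 1.350 × 1.355 = 0.2140
  σ(I2,I3) = 0.223 × 1.527 × 0.903 = 0.3075
  σ(I2,I4) = 0.284 × 1.527 × 1.355 = 0.5876
  σ(I3,I4) = 0.296 × 0.903 × 1.355 = 0.3622
σ²_T = Σσ²ᵢ + 2·Σσ_ij = 6.8057 + 2 × 1.9862 = 10.7781
α = (4/3)·(1 − 6.8057/10.7781) = 0.49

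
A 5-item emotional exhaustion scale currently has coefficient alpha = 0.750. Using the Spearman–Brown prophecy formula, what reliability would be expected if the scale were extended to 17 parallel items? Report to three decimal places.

Length factor m = 17/5 = 3.4000
α' = m·α / (1 + (m−1)·α)
   = 17/5 × 0.750 / (1 + (17/5 − 1) × 0.750)
   = 2.5500 / 2.8000 = 0.911

predicted reliability = 0.911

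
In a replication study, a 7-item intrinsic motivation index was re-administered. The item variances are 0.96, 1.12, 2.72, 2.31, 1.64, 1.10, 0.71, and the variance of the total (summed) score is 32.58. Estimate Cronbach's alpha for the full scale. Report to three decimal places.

ΣVar(i) = 0.96 + 1.12 + 2.72 + 2.31 + 1.64 + 1.10 + 0.71 = 10.56
α = (k/(k−1))·(1 − ΣVar(i)/Var(T)) = (7/6)·(1 − 10.56/32.58) = 0.789

α = 0.789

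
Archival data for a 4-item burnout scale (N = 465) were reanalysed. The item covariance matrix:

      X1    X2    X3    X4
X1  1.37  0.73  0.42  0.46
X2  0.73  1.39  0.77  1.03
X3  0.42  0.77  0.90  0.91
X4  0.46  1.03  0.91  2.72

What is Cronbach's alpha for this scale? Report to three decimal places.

Cronbach's alpha = 0.767

ΣVar(i) = 1.37 + 1.39 + 0.90 + 2.72 = 6.38
Sum of the distinct covariances = 4.32
σ²_total = 6.38 + 2 × 4.32 = 15.02
α = (k/(k−1))·(1 − ΣVar(i)/σ²_total) = (4/3)·(1 − 6.38/15.02) = 0.767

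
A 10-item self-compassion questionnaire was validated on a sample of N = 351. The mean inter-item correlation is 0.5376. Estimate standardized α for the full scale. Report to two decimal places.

Standardized α = k·r̄ / (1 + (k−1)·r̄) = 10 × 0.5376 / (1 + 9 × 0.5376)
  = 5.3760 / 5.8384 = 0.92

α = 0.92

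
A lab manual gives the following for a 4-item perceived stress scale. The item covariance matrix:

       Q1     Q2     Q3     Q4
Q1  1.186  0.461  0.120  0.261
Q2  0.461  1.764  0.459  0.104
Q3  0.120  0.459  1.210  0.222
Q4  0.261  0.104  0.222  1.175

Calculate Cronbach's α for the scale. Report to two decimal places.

α = 0.51

Σσᵢ² = 1.186 + 1.764 + 1.210 + 1.175 = 5.335
Sum of the distinct covariances = 1.627
σ²_T = 5.335 + 2 × 1.627 = 8.589
α = (k/(k−1))·(1 − Σσᵢ²/σ²_T) = (4/3)·(1 − 5.335/8.589) = 0.51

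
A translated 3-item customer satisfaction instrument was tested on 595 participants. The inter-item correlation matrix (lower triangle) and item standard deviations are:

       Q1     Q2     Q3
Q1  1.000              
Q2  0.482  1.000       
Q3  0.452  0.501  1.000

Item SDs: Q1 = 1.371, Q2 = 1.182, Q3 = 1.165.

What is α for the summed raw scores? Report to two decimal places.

Σσ²ᵢ = 1.371² + 1.182² + 1.165² = 4.6340
Covariances σ_ij = r_ij · s_i · s_j:
  σ(Q1,Q2) = 0.482 × 1.371 × 1.182 = 0.7811
  σ(Q1,Q3) = 0.452 × 1.371 × 1.165 = 0.7219
  σ(Q2,Q3) = 0.501 × 1.182 × 1.165 = 0.6899
σ²_T = Σσ²ᵢ + 2·Σσ_ij = 4.6340 + 2 × 2.1929 = 9.0198
α = (3/2)·(1 − 4.6340/9.0198) = 0.73

α = 0.73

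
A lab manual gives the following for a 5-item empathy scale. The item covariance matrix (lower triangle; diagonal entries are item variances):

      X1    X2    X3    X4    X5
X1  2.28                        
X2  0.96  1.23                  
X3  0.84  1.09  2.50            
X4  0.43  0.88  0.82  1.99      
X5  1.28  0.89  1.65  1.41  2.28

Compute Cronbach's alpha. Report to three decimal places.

Cronbach's alpha = 0.833

sum of item variances = 2.28 + 1.23 + 2.50 + 1.99 + 2.28 = 10.28
Sum of the distinct covariances = 10.25
Var(T) = 10.28 + 2 × 10.25 = 30.78
α = (k/(k−1))·(1 − sum of item variances/Var(T)) = (5/4)·(1 − 10.28/30.78) = 0.833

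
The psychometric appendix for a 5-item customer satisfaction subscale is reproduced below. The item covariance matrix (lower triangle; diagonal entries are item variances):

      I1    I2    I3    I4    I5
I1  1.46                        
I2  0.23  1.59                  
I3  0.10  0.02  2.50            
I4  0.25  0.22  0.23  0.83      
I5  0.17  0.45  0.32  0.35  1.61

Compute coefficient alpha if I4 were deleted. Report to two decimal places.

coefficient alpha = 0.35

Remaining items: I1, I2, I3, I5 (k = 4).
Σσᵢ² = 1.46 + 1.59 + 2.50 + 1.61 = 7.16
σ²_total = 7.16 + 2 × 1.29 = 9.74
α (item deleted) = (4/3)·(1 − 7.16/9.74) = 0.35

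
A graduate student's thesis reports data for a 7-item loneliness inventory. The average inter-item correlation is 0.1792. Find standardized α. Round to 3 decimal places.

α = 0.604

Standardized α = k·r̄ / (1 + (k−1)·r̄) = 7 × 0.1792 / (1 + 6 × 0.1792)
  = 1.2544 / 2.0752 = 0.604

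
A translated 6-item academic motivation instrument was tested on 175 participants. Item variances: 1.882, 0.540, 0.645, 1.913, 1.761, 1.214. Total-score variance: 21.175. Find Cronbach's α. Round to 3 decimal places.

α = 0.749

Σσᵢ² = 1.882 + 0.540 + 0.645 + 1.913 + 1.761 + 1.214 = 7.955
α = (k/(k−1))·(1 − Σσᵢ²/σ²_T) = (6/5)·(1 − 7.955/21.175) = 0.749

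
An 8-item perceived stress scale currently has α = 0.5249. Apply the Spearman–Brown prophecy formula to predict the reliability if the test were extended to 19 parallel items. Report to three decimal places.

Length factor m = 19/8 = 2.3750
α' = m·α / (1 + (m−1)·α)
   = 19/8 × 0.5249 / (1 + (19/8 − 1) × 0.5249)
   = 1.2466 / 1.7217 = 0.724

predicted reliability = 0.724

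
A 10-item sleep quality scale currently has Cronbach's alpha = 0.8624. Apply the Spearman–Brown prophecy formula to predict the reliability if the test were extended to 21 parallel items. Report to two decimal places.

predicted reliability = 0.93

Length factor m = 21/10 = 2.1000
α' = m·α / (1 + (m−1)·α)
   = 21/10 × 0.8624 / (1 + (21/10 − 1) × 0.8624)
   = 1.8110 / 1.9486 = 0.93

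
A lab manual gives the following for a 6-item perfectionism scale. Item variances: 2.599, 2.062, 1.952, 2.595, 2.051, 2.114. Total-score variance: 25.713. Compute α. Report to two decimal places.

α = 0.58

Σσ²ᵢ = 2.599 + 2.062 + 1.952 + 2.595 + 2.051 + 2.114 = 13.373
α = (k/(k−1))·(1 − Σσ²ᵢ/σ²_total) = (6/5)·(1 − 13.373/25.713) = 0.58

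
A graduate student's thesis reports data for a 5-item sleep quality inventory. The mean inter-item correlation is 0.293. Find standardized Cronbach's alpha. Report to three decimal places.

Standardized α = k·r̄ / (1 + (k−1)·r̄) = 5 × 0.293 / (1 + 4 × 0.293)
  = 1.4650 / 2.1720 = 0.674

standardized Cronbach's alpha = 0.674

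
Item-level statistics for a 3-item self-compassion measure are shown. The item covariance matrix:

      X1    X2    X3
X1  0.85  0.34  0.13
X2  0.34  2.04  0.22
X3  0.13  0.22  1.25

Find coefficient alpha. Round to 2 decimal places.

ΣVar(i) = 0.85 + 2.04 + 1.25 = 4.14
Sum of the distinct covariances = 0.69
Var(T) = 4.14 + 2 × 0.69 = 5.52
α = (k/(k−1))·(1 − ΣVar(i)/Var(T)) = (3/2)·(1 − 4.14/5.52) = 0.38

α = 0.38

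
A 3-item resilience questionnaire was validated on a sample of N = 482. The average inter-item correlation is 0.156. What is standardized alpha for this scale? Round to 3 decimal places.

Standardized α = k·r̄ / (1 + (k−1)·r̄) = 3 × 0.156 / (1 + 2 × 0.156)
  = 0.4680 / 1.3120 = 0.357

standardized alpha = 0.357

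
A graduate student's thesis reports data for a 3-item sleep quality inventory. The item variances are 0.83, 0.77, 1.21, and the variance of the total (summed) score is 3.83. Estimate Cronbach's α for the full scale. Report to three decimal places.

Σσ²ᵢ = 0.83 + 0.77 + 1.21 = 2.81
α = (k/(k−1))·(1 − Σσ²ᵢ/Var(T)) = (3/2)·(1 − 2.81/3.83) = 0.399

Cronbach's α = 0.399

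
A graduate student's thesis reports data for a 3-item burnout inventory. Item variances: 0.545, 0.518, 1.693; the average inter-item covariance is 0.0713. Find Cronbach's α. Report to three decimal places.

Σσ²ᵢ = 0.545 + 0.518 + 1.693 = 2.756
Sum of the 3 distinct covariances = 3 × 0.0713 = 0.2139
σ²_total = Σσ²ᵢ + 2·Σcov = 2.756 + 2 × 0.2139 = 3.1838
α = (3/2)·(1 − 2.756/3.1838) = 0.202

Cronbach's α = 0.202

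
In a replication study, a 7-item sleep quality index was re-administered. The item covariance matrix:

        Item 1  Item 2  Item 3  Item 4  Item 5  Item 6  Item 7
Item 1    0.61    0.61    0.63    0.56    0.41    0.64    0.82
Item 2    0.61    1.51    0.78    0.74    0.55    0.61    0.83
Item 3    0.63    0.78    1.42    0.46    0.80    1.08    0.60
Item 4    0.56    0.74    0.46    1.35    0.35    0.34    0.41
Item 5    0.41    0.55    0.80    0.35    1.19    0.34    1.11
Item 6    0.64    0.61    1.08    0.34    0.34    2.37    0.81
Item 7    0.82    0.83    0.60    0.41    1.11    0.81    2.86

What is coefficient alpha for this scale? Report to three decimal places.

coefficient alpha = 0.822

Σσ²ᵢ = 0.61 + 1.51 + 1.42 + 1.35 + 1.19 + 2.37 + 2.86 = 11.31
Σ_{i<j} σ_ij = 13.48
total variance = 11.31 + 2 × 13.48 = 38.27
α = (k/(k−1))·(1 − Σσ²ᵢ/total variance) = (7/6)·(1 − 11.31/38.27) = 0.822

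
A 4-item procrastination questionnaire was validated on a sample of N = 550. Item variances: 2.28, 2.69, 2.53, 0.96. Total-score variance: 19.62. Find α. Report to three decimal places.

ΣVar(i) = 2.28 + 2.69 + 2.53 + 0.96 = 8.46
α = (k/(k−1))·(1 − ΣVar(i)/σ²_T) = (4/3)·(1 − 8.46/19.62) = 0.758

α = 0.758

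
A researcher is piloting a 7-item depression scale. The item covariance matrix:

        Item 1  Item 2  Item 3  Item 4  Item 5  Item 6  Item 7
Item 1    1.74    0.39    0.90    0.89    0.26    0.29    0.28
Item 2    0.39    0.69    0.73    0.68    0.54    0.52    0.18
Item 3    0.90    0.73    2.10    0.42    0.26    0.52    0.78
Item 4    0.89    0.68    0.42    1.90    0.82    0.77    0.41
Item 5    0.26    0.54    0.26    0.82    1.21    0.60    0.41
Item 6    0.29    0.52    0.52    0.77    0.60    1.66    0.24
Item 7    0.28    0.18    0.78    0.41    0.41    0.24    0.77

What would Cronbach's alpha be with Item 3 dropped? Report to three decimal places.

Remaining items: Item 1, Item 2, Item 4, Item 5, Item 6, Item 7 (k = 6).
Σσᵢ² = 1.74 + 0.69 + 1.90 + 1.21 + 1.66 + 0.77 = 7.97
σ²_T = 7.97 + 2 × 7.28 = 22.53
α (item deleted) = (6/5)·(1 − 7.97/22.53) = 0.775

Cronbach's alpha = 0.775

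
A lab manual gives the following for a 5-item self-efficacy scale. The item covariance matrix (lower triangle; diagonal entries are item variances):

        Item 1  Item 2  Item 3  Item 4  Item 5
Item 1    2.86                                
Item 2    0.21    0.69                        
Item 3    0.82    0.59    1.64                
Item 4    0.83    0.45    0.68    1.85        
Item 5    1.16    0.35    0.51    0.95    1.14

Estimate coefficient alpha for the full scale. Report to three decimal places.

coefficient alpha = 0.770

ΣVar(i) = 2.86 + 0.69 + 1.64 + 1.85 + 1.14 = 8.18
Sum of the distinct covariances = 6.55
σ²_total = 8.18 + 2 × 6.55 = 21.28
α = (k/(k−1))·(1 − ΣVar(i)/σ²_total) = (5/4)·(1 − 8.18/21.28) = 0.770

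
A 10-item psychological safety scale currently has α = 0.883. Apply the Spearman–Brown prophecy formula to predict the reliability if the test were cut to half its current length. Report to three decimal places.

Length factor m = 1/2
α' = m·α / (1 − (1−m)·α)
   = 1/2 × 0.883 / (1 − (1 − 1/2) × 0.883)
   = 0.4415 / 0.5585 = 0.791

predicted reliability = 0.791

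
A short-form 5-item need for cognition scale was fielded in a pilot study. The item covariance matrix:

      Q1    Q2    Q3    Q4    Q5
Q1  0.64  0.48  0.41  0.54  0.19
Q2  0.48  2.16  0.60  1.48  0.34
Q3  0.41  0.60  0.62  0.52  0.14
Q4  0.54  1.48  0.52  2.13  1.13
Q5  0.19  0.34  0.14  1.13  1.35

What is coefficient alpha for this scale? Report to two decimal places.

α = 0.79

sum of item variances = 0.64 + 2.16 + 0.62 + 2.13 + 1.35 = 6.90
Σ_{i<j} σ_ij = 5.83
σ²_total = 6.90 + 2 × 5.83 = 18.56
α = (k/(k−1))·(1 − sum of item variances/σ²_total) = (5/4)·(1 − 6.90/18.56) = 0.79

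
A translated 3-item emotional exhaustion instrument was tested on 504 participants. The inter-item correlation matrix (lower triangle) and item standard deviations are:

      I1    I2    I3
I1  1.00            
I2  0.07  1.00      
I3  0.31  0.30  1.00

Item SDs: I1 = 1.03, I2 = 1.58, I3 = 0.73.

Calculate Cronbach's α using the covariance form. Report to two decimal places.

Cronbach's α = 0.38

Σσ²ᵢ = 1.03² + 1.58² + 0.73² = 4.0902
Covariances σ_ij = r_ij · s_i · s_j:
  σ(I1,I2) = 0.07 × 1.03 × 1.58 = 0.1139
  σ(I1,I3) = 0.31 × 1.03 × 0.73 = 0.2331
  σ(I2,I3) = 0.30 × 1.58 × 0.73 = 0.3460
σ²_T = Σσ²ᵢ + 2·Σσ_ij = 4.0902 + 2 × 0.6930 = 5.4762
α = (3/2)·(1 − 4.0902/5.4762) = 0.38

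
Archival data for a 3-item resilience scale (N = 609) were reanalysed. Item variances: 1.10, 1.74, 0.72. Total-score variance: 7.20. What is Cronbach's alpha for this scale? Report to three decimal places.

ΣVar(i) = 1.10 + 1.74 + 0.72 = 3.56
α = (k/(k−1))·(1 − ΣVar(i)/Var(T)) = (3/2)·(1 − 3.56/7.20) = 0.758

Cronbach's alpha = 0.758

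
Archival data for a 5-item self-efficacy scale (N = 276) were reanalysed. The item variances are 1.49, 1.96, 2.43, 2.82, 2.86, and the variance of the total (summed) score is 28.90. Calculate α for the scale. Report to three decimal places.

α = 0.750

Σσ²ᵢ = 1.49 + 1.96 + 2.43 + 2.82 + 2.86 = 11.56
α = (k/(k−1))·(1 − Σσ²ᵢ/total variance) = (5/4)·(1 − 11.56/28.90) = 0.750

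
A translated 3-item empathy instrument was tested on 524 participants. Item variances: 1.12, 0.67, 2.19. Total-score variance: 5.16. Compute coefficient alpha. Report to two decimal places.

Σσ²ᵢ = 1.12 + 0.67 + 2.19 = 3.98
α = (k/(k−1))·(1 − Σσ²ᵢ/total variance) = (3/2)·(1 − 3.98/5.16) = 0.34

coefficient alpha = 0.34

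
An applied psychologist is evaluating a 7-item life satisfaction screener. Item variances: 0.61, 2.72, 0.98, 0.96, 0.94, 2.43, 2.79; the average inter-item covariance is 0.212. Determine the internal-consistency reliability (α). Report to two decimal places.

α = 0.51

Σσᵢ² = 0.61 + 2.72 + 0.98 + 0.96 + 0.94 + 2.43 + 2.79 = 11.43
Sum of the 21 distinct covariances = 21 × 0.212 = 4.452
total variance = Σσᵢ² + 2·Σcov = 11.43 + 2 × 4.452 = 20.334
α = (7/6)·(1 − 11.43/20.334) = 0.51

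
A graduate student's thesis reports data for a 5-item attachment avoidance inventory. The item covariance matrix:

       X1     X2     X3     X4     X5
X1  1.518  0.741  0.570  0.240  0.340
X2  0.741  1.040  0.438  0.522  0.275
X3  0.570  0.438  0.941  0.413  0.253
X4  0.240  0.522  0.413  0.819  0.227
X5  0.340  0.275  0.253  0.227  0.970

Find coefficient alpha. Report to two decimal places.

sum of item variances = 1.518 + 1.040 + 0.941 + 0.819 + 0.970 = 5.288
Σ_{i<j} σ_ij = 4.019
Var(T) = 5.288 + 2 × 4.019 = 13.326
α = (k/(k−1))·(1 − sum of item variances/Var(T)) = (5/4)·(1 − 5.288/13.326) = 0.75

coefficient alpha = 0.75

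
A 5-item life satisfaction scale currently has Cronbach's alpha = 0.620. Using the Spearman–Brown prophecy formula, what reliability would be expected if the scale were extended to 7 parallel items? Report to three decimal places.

Length factor m = 7/5 = 1.4000
α' = m·α / (1 + (m−1)·α)
   = 7/5 × 0.620 / (1 + (7/5 − 1) × 0.620)
   = 0.8680 / 1.2480 = 0.696

predicted reliability = 0.696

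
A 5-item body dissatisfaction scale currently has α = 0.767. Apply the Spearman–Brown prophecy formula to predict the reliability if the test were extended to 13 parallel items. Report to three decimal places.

predicted reliability = 0.895

Length factor m = 13/5 = 2.6000
α' = m·α / (1 + (m−1)·α)
   = 13/5 × 0.767 / (1 + (13/5 − 1) × 0.767)
   = 1.9942 / 2.2272 = 0.895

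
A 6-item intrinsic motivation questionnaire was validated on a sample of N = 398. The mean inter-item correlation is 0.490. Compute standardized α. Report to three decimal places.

α = 0.852

Standardized α = k·r̄ / (1 + (k−1)·r̄) = 6 × 0.490 / (1 + 5 × 0.490)
  = 2.9400 / 3.4500 = 0.852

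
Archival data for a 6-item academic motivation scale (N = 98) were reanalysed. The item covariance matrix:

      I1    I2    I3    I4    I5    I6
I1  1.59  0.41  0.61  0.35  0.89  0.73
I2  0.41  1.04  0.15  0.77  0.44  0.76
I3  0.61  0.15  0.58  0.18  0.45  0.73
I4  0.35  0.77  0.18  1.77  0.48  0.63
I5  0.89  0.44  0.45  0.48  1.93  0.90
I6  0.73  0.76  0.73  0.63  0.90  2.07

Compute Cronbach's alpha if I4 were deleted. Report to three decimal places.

α = 0.784

Remaining items: I1, I2, I3, I5, I6 (k = 5).
Σσ²ᵢ = 1.59 + 1.04 + 0.58 + 1.93 + 2.07 = 7.21
σ²_T = 7.21 + 2 × 6.07 = 19.35
α (item deleted) = (5/4)·(1 − 7.21/19.35) = 0.784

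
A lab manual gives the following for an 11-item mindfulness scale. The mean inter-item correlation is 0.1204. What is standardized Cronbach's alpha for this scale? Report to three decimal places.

Standardized α = k·r̄ / (1 + (k−1)·r̄) = 11 × 0.1204 / (1 + 10 × 0.1204)
  = 1.3244 / 2.2040 = 0.601

standardized Cronbach's alpha = 0.601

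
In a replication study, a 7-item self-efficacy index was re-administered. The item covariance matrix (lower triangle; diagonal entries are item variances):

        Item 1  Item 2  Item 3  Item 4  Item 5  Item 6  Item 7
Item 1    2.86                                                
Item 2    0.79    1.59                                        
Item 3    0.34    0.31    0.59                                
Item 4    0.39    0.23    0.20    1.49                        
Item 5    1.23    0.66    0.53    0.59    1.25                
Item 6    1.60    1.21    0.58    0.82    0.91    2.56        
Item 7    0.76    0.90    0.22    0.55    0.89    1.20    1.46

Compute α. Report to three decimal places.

ΣVar(i) = 2.86 + 1.59 + 0.59 + 1.49 + 1.25 + 2.56 + 1.46 = 11.80
Sum of off-diagonal covariances = 14.91
σ²_T = 11.80 + 2 × 14.91 = 41.62
α = (k/(k−1))·(1 − ΣVar(i)/σ²_T) = (7/6)·(1 − 11.80/41.62) = 0.836

α = 0.836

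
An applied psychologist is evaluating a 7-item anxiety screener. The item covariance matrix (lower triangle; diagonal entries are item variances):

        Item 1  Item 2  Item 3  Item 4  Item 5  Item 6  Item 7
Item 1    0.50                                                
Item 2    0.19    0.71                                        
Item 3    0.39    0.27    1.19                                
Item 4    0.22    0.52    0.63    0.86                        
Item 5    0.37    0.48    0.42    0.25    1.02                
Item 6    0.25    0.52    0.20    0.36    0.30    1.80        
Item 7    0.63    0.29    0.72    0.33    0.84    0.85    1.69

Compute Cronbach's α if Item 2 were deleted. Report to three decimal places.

Remaining items: Item 1, Item 3, Item 4, Item 5, Item 6, Item 7 (k = 6).
ΣVar(i) = 0.50 + 1.19 + 0.86 + 1.02 + 1.80 + 1.69 = 7.06
σ²_total = 7.06 + 2 × 6.76 = 20.58
α (item deleted) = (6/5)·(1 − 7.06/20.58) = 0.788

Cronbach's α = 0.788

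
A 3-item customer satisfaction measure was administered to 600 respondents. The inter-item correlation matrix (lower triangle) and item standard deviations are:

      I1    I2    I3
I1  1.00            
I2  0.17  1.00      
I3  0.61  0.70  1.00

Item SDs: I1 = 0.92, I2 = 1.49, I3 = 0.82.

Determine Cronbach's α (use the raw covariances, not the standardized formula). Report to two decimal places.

α = 0.68

Σσ²ᵢ = 0.92² + 1.49² + 0.82² = 3.7389
Covariances σ_ij = r_ij · s_i · s_j:
  σ(I1,I2) = 0.17 × 0.92 × 1.49 = 0.2330
  σ(I1,I3) = 0.61 × 0.92 × 0.82 = 0.4602
  σ(I2,I3) = 0.70 × 1.49 × 0.82 = 0.8553
σ²_T = Σσ²ᵢ + 2·Σσ_ij = 3.7389 + 2 × 1.5485 = 6.8359
α = (3/2)·(1 − 3.7389/6.8359) = 0.68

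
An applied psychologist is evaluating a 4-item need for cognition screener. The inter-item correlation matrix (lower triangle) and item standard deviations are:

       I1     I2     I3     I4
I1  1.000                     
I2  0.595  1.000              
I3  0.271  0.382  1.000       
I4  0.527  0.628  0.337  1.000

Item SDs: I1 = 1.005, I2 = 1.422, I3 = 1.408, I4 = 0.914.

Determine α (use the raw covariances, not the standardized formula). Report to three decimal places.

Σσ²ᵢ = 1.005² + 1.422² + 1.408² + 0.914² = 5.8500
Covariances σ_ij = r_ij · s_i · s_j:
  σ(I1,I2) = 0.595 × 1.005 × 1.422 = 0.8503
  σ(I1,I3) = 0.271 × 1.005 × 1.408 = 0.3835
  σ(I1,I4) = 0.527 × 1.005 × 0.914 = 0.4841
  σ(I2,I3) = 0.382 × 1.422 × 1.408 = 0.7648
  σ(I2,I4) = 0.628 × 1.422 × 0.914 = 0.8162
  σ(I3,I4) = 0.337 × 1.408 × 0.914 = 0.4337
σ²_T = Σσ²ᵢ + 2·Σσ_ij = 5.8500 + 2 × 3.7326 = 13.3152
α = (4/3)·(1 − 5.8500/13.3152) = 0.748

α = 0.748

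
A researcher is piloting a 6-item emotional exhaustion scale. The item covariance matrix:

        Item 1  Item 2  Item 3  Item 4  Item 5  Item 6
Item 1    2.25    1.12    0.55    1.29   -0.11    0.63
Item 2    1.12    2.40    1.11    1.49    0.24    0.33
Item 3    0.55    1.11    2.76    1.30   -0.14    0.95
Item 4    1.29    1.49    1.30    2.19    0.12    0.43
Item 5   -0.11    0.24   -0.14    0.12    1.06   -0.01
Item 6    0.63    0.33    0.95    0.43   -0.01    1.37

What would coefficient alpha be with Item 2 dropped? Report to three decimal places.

α = 0.637

Remaining items: Item 1, Item 3, Item 4, Item 5, Item 6 (k = 5).
ΣVar(i) = 2.25 + 2.76 + 2.19 + 1.06 + 1.37 = 9.63
Var(T) = 9.63 + 2 × 5.01 = 19.65
α (item deleted) = (5/4)·(1 − 9.63/19.65) = 0.637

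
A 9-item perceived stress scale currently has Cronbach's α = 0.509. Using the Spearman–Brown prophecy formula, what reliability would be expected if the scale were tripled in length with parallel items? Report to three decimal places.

Length factor m = 3
α' = m·α / (1 + (m−1)·α)
   = 3 × 0.509 / (1 + (3 − 1) × 0.509)
   = 1.5270 / 2.0180 = 0.757

predicted reliability = 0.757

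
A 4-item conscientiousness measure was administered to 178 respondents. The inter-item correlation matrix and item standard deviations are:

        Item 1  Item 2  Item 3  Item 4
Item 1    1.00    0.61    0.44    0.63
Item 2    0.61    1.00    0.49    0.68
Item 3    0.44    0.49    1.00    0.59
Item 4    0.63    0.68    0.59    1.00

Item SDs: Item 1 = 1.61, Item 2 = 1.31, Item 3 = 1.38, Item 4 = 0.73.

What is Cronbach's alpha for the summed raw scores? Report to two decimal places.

Σσ²ᵢ = 1.61² + 1.31² + 1.38² + 0.73² = 6.7455
Covariances σ_ij = r_ij · s_i · s_j:
  σ(Item 1,Item 2) = 0.61 × 1.61 × 1.31 = 1.2866
  σ(Item 1,Item 3) = 0.44 × 1.61 × 1.38 = 0.9776
  σ(Item 1,Item 4) = 0.63 × 1.61 × 0.73 = 0.7404
  σ(Item 2,Item 3) = 0.49 × 1.31 × 1.38 = 0.8858
  σ(Item 2,Item 4) = 0.68 × 1.31 × 0.73 = 0.6503
  σ(Item 3,Item 4) = 0.59 × 1.38 × 0.73 = 0.5944
σ²_T = Σσ²ᵢ + 2·Σσ_ij = 6.7455 + 2 × 5.1351 = 17.0157
α = (4/3)·(1 − 6.7455/17.0157) = 0.80

α = 0.80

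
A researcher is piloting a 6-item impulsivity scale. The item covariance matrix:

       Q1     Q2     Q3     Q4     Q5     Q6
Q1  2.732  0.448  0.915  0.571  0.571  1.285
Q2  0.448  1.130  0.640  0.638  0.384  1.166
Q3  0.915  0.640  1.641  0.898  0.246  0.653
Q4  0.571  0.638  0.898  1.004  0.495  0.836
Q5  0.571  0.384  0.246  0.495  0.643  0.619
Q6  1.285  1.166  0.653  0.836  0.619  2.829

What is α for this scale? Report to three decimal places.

α = 0.810

ΣVar(i) = 2.732 + 1.130 + 1.641 + 1.004 + 0.643 + 2.829 = 9.979
Σ_{i<j} σ_ij = 10.365
total variance = 9.979 + 2 × 10.365 = 30.709
α = (k/(k−1))·(1 − ΣVar(i)/total variance) = (6/5)·(1 − 9.979/30.709) = 0.810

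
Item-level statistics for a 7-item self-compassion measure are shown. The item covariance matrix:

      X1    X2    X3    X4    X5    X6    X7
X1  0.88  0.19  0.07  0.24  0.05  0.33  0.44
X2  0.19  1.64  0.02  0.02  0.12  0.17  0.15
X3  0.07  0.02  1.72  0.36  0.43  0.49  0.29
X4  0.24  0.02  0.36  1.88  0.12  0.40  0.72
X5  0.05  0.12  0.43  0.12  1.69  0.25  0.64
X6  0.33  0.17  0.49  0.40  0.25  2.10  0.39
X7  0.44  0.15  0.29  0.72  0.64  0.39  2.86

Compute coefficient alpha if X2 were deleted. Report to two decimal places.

Remaining items: X1, X3, X4, X5, X6, X7 (k = 6).
Σσ²ᵢ = 0.88 + 1.72 + 1.88 + 1.69 + 2.10 + 2.86 = 11.13
total variance = 11.13 + 2 × 5.22 = 21.57
α (item deleted) = (6/5)·(1 − 11.13/21.57) = 0.58

α = 0.58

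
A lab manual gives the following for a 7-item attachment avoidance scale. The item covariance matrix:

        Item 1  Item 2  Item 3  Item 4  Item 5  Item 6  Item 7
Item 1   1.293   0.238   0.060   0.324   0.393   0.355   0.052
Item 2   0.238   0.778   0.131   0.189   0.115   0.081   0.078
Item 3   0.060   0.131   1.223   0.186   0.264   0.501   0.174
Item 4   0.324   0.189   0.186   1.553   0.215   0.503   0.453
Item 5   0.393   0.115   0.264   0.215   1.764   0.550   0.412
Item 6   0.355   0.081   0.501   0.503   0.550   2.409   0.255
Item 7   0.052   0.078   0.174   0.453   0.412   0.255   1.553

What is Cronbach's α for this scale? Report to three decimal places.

Cronbach's α = 0.596

Σσ²ᵢ = 1.293 + 0.778 + 1.223 + 1.553 + 1.764 + 2.409 + 1.553 = 10.573
Sum of off-diagonal covariances = 5.529
σ²_total = 10.573 + 2 × 5.529 = 21.631
α = (k/(k−1))·(1 − Σσ²ᵢ/σ²_total) = (7/6)·(1 − 10.573/21.631) = 0.596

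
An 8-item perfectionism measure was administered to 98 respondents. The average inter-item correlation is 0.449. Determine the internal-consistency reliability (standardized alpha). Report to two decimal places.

Standardized α = k·r̄ / (1 + (k−1)·r̄) = 8 × 0.449 / (1 + 7 × 0.449)
  = 3.5920 / 4.1430 = 0.87

α = 0.87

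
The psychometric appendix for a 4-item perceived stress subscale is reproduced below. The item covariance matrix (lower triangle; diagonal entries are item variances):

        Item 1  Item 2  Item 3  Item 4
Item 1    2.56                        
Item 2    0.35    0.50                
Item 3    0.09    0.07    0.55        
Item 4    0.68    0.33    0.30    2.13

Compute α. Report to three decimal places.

α = 0.517

Σσᵢ² = 2.56 + 0.50 + 0.55 + 2.13 = 5.74
Sum of off-diagonal covariances = 1.82
Var(T) = 5.74 + 2 × 1.82 = 9.38
α = (k/(k−1))·(1 − Σσᵢ²/Var(T)) = (4/3)·(1 − 5.74/9.38) = 0.517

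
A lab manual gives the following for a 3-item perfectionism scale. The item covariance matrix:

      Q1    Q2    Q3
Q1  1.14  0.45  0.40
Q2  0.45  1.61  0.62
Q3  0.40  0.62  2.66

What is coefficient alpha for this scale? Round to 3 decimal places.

ΣVar(i) = 1.14 + 1.61 + 2.66 = 5.41
Sum of the distinct covariances = 1.47
total variance = 5.41 + 2 × 1.47 = 8.35
α = (k/(k−1))·(1 − ΣVar(i)/total variance) = (3/2)·(1 − 5.41/8.35) = 0.528

α = 0.528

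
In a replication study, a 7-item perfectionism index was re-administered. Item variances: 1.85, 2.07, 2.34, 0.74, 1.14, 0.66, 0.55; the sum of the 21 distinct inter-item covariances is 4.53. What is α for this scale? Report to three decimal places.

α = 0.574

Σσᵢ² = 1.85 + 2.07 + 2.34 + 0.74 + 1.14 + 0.66 + 0.55 = 9.35
Sum of distinct covariances = 4.53
σ²_total = Σσᵢ² + 2·Σcov = 9.35 + 2 × 4.53 = 18.41
α = (7/6)·(1 − 9.35/18.41) = 0.574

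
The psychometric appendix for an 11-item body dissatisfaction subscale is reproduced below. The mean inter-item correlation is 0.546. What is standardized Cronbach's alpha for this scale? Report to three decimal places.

Standardized α = k·r̄ / (1 + (k−1)·r̄) = 11 × 0.546 / (1 + 10 × 0.546)
  = 6.0060 / 6.4600 = 0.930

standardized Cronbach's alpha = 0.930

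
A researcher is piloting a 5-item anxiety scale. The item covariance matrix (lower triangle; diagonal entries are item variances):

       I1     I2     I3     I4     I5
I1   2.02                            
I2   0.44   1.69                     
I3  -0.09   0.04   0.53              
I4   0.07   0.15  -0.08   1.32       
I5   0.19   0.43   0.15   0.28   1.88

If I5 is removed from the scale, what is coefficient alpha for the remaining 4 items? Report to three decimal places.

Remaining items: I1, I2, I3, I4 (k = 4).
Σσ²ᵢ = 2.02 + 1.69 + 0.53 + 1.32 = 5.56
total variance = 5.56 + 2 × 0.53 = 6.62
α (item deleted) = (4/3)·(1 − 5.56/6.62) = 0.213

coefficient alpha = 0.213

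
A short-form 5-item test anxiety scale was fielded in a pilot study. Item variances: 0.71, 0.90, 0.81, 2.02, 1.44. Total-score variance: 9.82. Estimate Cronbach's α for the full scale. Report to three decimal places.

Σσᵢ² = 0.71 + 0.90 + 0.81 + 2.02 + 1.44 = 5.88
α = (k/(k−1))·(1 − Σσᵢ²/σ²_T) = (5/4)·(1 − 5.88/9.82) = 0.502

α = 0.502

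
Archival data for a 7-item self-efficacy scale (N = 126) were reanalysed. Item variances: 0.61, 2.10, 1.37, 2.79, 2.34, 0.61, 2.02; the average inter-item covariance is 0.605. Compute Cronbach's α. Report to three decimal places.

Cronbach's α = 0.796

Σσᵢ² = 0.61 + 2.10 + 1.37 + 2.79 + 2.34 + 0.61 + 2.02 = 11.84
Sum of the 21 distinct covariances = 21 × 0.605 = 12.705
total variance = Σσᵢ² + 2·Σcov = 11.84 + 2 × 12.705 = 37.250
α = (7/6)·(1 − 11.84/37.250) = 0.796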